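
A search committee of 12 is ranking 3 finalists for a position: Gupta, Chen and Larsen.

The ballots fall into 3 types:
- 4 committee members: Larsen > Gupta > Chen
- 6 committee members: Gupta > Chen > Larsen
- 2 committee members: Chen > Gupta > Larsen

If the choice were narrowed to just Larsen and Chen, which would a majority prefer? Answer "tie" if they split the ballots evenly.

Chen

Ballots ranking Larsen above Chen: 4.
Ballots ranking Chen above Larsen: 12 − 4 = 8.
Chen wins the head-to-head 8–4.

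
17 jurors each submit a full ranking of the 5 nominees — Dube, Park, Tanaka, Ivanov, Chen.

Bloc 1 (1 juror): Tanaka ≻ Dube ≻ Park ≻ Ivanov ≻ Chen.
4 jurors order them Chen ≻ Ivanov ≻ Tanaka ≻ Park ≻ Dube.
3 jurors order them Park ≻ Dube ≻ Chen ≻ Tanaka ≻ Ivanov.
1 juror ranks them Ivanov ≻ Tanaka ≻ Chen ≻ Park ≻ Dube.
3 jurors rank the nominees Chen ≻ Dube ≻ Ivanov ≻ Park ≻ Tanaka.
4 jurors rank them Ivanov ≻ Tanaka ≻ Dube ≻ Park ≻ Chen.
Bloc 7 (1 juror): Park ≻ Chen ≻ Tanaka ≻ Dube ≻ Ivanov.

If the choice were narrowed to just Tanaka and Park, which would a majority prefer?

Ballots ranking Tanaka above Park: 1 + 4 + 1 + 4 = 10.
Ballots ranking Park above Tanaka: 17 − 10 = 7.
Tanaka wins the head-to-head 10–7.

Tanaka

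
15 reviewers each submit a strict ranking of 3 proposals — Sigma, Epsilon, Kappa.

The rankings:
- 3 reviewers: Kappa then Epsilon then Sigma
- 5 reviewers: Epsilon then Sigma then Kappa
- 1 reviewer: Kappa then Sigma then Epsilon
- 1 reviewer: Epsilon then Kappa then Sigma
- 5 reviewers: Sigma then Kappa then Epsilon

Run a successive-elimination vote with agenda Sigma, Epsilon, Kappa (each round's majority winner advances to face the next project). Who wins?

Round 1: Sigma vs Epsilon — 6–9, Epsilon advances.
Round 2: Epsilon vs Kappa — 6–9, Kappa advances.
The agenda winner is Kappa.

Kappa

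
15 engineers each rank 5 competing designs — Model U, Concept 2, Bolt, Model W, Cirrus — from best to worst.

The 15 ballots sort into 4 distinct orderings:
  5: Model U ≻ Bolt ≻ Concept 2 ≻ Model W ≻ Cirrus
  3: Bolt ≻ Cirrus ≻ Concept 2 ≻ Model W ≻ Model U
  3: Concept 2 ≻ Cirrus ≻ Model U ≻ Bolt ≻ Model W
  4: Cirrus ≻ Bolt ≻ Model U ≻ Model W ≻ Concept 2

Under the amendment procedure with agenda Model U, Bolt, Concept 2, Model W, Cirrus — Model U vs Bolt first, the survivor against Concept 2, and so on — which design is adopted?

Cirrus

Round 1: Model U vs Bolt — 8–7, Model U advances.
Round 2: Model U vs Concept 2 — 9–6, Model U advances.
Round 3: Model U vs Model W — 12–3, Model U advances.
Round 4: Model U vs Cirrus — 5–10, Cirrus advances.
The agenda winner is Cirrus.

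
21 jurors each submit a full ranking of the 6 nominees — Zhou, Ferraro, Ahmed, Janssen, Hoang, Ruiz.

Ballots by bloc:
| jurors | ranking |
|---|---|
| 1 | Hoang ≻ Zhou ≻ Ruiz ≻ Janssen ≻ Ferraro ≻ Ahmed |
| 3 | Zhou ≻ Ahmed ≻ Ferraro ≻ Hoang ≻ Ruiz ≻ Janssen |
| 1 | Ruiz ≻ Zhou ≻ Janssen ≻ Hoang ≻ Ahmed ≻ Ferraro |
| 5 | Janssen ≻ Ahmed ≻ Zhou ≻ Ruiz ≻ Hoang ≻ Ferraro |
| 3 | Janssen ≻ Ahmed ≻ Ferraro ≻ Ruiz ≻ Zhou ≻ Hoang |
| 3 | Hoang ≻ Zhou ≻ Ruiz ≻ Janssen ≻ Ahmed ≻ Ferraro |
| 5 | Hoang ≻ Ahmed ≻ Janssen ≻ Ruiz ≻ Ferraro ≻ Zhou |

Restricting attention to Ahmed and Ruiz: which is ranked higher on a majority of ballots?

Ahmed

Ballots ranking Ahmed above Ruiz: 3 + 5 + 3 + 5 = 16.
Ballots ranking Ruiz above Ahmed: 21 − 16 = 5.
Ahmed wins the head-to-head 16–5.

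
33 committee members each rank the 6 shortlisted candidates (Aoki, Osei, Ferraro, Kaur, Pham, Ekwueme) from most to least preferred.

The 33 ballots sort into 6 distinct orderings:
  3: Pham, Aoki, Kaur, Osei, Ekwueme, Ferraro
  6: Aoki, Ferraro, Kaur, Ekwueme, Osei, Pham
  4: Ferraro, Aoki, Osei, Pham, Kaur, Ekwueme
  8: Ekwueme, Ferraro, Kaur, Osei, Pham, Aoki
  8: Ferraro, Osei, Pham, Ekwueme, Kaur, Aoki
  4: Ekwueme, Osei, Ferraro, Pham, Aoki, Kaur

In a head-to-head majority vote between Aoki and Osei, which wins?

Osei

Ballots ranking Aoki above Osei: 3 + 6 + 4 = 13.
Ballots ranking Osei above Aoki: 33 − 13 = 20.
Osei wins the head-to-head 20–13.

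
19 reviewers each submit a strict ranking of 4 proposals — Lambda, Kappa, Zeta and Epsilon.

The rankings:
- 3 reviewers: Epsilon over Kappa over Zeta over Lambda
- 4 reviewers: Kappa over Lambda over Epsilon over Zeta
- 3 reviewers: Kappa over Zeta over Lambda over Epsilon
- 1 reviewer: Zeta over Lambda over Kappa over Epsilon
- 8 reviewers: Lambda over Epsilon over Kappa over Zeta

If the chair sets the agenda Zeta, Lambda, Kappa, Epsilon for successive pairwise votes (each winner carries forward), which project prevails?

Epsilon

Round 1: Zeta vs Lambda — 7–12, Lambda advances.
Round 2: Lambda vs Kappa — 9–10, Kappa advances.
Round 3: Kappa vs Epsilon — 8–11, Epsilon advances.
The agenda winner is Epsilon.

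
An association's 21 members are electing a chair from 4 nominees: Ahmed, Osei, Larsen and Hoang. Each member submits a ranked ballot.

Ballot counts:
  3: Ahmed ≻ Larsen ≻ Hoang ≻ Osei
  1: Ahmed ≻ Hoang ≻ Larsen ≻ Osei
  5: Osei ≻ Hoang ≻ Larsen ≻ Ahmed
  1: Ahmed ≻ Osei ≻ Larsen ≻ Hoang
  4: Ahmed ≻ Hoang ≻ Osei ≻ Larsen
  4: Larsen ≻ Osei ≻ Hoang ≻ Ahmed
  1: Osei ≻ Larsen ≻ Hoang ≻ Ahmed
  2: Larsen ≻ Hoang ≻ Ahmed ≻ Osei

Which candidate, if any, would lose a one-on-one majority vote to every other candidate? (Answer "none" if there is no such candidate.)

Head-to-head results (21 voters):
Ahmed vs Osei: 11 to 10, Ahmed.
Ahmed vs Larsen: Ahmed preferred on 3+1+1+4 = 9 ballots; Larsen wins 12–9.
Ahmed–Hoang: Hoang 12–9.
Osei vs Larsen: 11 to 10, Osei.
Osei vs Hoang: Osei wins 11–10.
Larsen vs Hoang: Larsen preferred on 3+1+4+1+2 = 11 ballots; Larsen wins 11–10.
Each candidate has at least one pairwise win (Ahmed beats Osei; Osei beats Larsen; Larsen beats Ahmed; Hoang beats Ahmed) — no Condorcet loser.

none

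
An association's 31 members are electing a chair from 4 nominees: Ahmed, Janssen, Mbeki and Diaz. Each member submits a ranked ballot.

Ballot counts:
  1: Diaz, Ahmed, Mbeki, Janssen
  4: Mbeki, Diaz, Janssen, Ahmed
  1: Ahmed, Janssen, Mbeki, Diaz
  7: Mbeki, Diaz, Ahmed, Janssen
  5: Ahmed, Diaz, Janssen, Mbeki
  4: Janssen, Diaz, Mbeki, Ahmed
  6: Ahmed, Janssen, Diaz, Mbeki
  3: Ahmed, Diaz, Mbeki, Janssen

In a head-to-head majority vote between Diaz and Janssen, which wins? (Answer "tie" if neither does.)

Ballots ranking Diaz above Janssen: 1 + 4 + 7 + 5 + 3 = 20.
Ballots ranking Janssen above Diaz: 31 − 20 = 11.
Diaz wins the head-to-head 20–11.

Diaz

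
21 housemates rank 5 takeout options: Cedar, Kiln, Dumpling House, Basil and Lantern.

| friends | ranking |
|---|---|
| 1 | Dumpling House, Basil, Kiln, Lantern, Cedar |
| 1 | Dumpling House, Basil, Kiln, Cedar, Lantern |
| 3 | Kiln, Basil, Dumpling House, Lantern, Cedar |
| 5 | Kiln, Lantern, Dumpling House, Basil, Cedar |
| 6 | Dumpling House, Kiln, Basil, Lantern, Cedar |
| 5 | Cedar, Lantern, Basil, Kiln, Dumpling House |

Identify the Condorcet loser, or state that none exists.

Head-to-head results (21 friends):
Cedar–Kiln: Kiln 16–5.
Cedar vs Dumpling House: Cedar preferred on 5 ballots; Dumpling House wins 16–5.
Cedar vs Basil: Basil, 16–5.
Cedar vs Lantern: Lantern, 15–6.
Kiln vs Dumpling House: Kiln preferred on 3+5+5 = 13 ballots; Kiln wins 13–8.
Kiln vs Basil: 14 to 7, Kiln.
Kiln–Lantern: Kiln 16–5.
Dumpling House vs Basil: Dumpling House preferred on 1+1+5+6 = 13 ballots; Dumpling House wins 13–8.
Dumpling House vs Lantern: Dumpling House is ranked higher on 1+1+3+6 = 11 ballots, Lantern on 10. Dumpling House wins 11–10.
Basil vs Lantern: Basil, 11–10.
Cedar loses to every other restaurant — it is the Condorcet loser.

Cedar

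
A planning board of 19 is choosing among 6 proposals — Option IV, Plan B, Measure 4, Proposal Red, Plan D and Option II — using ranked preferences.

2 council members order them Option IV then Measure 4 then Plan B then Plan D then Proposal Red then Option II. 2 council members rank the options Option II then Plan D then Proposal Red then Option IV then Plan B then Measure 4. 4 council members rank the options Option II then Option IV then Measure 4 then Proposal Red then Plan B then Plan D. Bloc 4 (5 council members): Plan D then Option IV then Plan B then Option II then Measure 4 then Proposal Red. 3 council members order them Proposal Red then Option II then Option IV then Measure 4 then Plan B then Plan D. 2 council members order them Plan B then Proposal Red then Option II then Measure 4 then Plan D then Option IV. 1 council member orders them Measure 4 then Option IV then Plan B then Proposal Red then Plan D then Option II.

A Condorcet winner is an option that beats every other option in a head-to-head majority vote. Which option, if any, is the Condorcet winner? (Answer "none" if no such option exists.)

Pairwise majorities:
Option IV vs Plan B: 17 to 2, Option IV.
Option IV vs Measure 4: 2+2+4+5+3 = 16 for Option IV, 3 for Measure 4 — Option IV by 16–3.
Option IV vs Proposal Red: 12 to 7, Option IV.
Option IV vs Plan D: Option IV is ranked higher on 2+4+3+1 = 10 ballots, Plan D on 9. Option IV wins 10–9.
Option IV vs Option II: 2+5+1 = 8 for Option IV, 11 for Option II — Option II by 11–8.
Plan B vs Measure 4: Plan B preferred on 2+5+2 = 9 ballots; Measure 4 wins 10–9.
Plan B vs Proposal Red: Plan B is ranked higher on 2+5+2+1 = 10 ballots, Proposal Red on 9. Plan B wins 10–9.
Plan B vs Plan D: Plan B preferred on 2+4+3+2+1 = 12 ballots; Plan B wins 12–7.
Plan B vs Option II: Plan B preferred on 2+5+2+1 = 10 ballots; Plan B wins 10–9.
Measure 4 vs Proposal Red: 2+4+5+1 = 12 for Measure 4, 7 for Proposal Red — Measure 4 by 12–7.
Measure 4 vs Plan D: 12 to 7, Measure 4.
Measure 4 vs Option II: Measure 4 preferred on 2+1 = 3 ballots; Option II wins 16–3.
Proposal Red vs Plan D: 10 to 9, Proposal Red.
Proposal Red vs Option II: 8 to 11, Option II.
Plan D vs Option II: 2+5+1 = 8 for Plan D, 11 for Option II — Option II by 11–8.
Each option drops at least one matchup (Option IV loses to Option II; Plan B loses to Option IV; Measure 4 loses to Option IV; Proposal Red loses to Option IV; Plan D loses to Option IV; Option II loses to Plan B); the cycle Option IV → Plan B → Option II → Option IV rules out a Condorcet winner.

none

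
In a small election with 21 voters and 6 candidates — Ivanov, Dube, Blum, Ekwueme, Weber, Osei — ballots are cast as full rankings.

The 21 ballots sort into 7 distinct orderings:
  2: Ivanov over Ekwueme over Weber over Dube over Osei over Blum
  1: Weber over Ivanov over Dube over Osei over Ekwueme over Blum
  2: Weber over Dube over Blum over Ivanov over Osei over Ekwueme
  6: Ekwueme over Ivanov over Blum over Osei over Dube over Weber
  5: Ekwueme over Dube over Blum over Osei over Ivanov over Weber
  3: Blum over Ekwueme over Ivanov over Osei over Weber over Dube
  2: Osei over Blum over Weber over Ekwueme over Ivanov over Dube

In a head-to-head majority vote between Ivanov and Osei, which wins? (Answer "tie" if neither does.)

Ballots ranking Ivanov above Osei: 2 + 1 + 2 + 6 + 3 = 14.
Ballots ranking Osei above Ivanov: 21 − 14 = 7.
Ivanov wins the head-to-head 14–7.

Ivanov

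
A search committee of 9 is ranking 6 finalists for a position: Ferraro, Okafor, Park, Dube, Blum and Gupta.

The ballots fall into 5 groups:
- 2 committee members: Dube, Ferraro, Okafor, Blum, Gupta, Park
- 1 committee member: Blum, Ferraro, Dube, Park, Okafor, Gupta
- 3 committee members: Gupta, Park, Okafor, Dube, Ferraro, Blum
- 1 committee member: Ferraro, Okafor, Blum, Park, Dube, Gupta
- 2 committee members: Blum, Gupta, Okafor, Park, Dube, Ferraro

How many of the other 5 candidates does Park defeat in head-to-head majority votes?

Park against each rival (9 committee members):
Park vs Ferraro: 5 to 4, Park.
Park vs Okafor: 4 to 5, Okafor.
Park–Dube: Park 6–3.
Park vs Blum: 3 to 6, Blum.
Park vs Gupta: 2 to 7, Gupta.
Park beats Ferraro, Dube; loses to Okafor, Blum, Gupta — 2 pairwise wins.

2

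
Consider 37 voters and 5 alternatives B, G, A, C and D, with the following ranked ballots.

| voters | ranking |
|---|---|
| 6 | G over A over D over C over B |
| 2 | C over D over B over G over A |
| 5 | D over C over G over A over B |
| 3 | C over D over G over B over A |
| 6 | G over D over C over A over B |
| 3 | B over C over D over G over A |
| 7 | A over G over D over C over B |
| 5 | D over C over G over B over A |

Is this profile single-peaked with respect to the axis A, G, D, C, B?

yes

Axis positions: A=1, G=2, D=3, C=4, B=5.
Ballot type 1 (peak G at position 2): ranking walks positions 2-1-3-4-5, expanding outward from the peak — single-peaked.
Ballot type 2 (peak C at position 4): ranking walks positions 4-3-5-2-1, expanding outward from the peak — single-peaked.
Ballot type 3 (peak D at position 3): ranking walks positions 3-4-2-1-5, expanding outward from the peak — single-peaked.
Ballot type 4 (peak C at position 4): ranking walks positions 4-3-2-5-1, expanding outward from the peak — single-peaked.
Ballot type 5 (peak G at position 2): ranking walks positions 2-3-4-1-5, expanding outward from the peak — single-peaked.
Ballot type 6 (peak B at position 5): ranking walks positions 5-4-3-2-1, expanding outward from the peak — single-peaked.
Ballot type 7 (peak A at position 1): ranking walks positions 1-2-3-4-5, expanding outward from the peak — single-peaked.
Ballot type 8 (peak D at position 3): ranking walks positions 3-4-2-5-1, expanding outward from the peak — single-peaked.
Every ranking is single-peaked on this axis.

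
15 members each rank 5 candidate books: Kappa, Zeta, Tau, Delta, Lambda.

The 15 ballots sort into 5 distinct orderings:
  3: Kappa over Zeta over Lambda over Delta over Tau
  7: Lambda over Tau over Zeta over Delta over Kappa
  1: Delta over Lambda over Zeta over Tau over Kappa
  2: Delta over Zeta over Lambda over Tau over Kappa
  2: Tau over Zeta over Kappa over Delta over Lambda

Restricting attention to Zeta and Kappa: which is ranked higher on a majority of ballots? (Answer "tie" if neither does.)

Zeta

Ballots ranking Zeta above Kappa: 7 + 1 + 2 + 2 = 12.
Ballots ranking Kappa above Zeta: 15 − 12 = 3.
Zeta wins the head-to-head 12–3.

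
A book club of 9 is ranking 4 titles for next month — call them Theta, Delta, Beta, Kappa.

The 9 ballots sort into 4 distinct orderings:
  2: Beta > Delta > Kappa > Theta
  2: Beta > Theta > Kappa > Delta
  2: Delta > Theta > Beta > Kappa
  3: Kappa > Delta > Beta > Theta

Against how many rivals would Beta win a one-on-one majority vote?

Beta against each rival (9 members):
Beta vs Theta: Beta, 7–2.
Beta vs Delta: Delta, 5–4.
Beta vs Kappa: Beta is ranked higher on 2+2+2 = 6 ballots, Kappa on 3. Beta wins 6–3.
Beta beats Theta, Kappa; loses to Delta — 2 pairwise wins.

2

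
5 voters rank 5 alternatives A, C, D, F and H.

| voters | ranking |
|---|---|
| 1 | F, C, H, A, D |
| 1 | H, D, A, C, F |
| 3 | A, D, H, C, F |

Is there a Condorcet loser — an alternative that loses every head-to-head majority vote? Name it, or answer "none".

Pairwise majorities:
A vs C: A wins 4–1.
A vs D: A wins 4–1.
A vs F: 1+3 = 4 for A, 1 for F — A by 4–1.
A vs H: A, 3–2.
C vs D: D wins 4–1.
C vs F: C is ranked higher on 1+3 = 4 ballots, F on 1. C wins 4–1.
C vs H: H, 4–1.
D vs F: D wins 4–1.
D vs H: D wins 3–2.
F–H: H 4–1.
Only F has no wins; F is the Condorcet loser.

F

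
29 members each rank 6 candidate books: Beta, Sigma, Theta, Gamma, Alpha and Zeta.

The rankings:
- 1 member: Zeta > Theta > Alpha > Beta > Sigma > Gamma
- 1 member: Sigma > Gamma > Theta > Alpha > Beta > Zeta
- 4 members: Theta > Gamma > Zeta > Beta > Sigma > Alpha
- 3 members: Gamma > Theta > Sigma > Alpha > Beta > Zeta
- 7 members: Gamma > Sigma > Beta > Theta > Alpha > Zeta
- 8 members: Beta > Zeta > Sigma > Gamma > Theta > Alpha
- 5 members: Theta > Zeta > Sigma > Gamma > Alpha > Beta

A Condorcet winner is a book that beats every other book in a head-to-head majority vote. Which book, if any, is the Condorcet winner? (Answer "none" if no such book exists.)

Pairwise majorities:
Beta vs Sigma: 1+4+8 = 13 for Beta, 16 for Sigma — Sigma by 16–13.
Beta vs Theta: 7+8 = 15 for Beta, 14 for Theta — Beta by 15–14.
Beta vs Gamma: Beta is ranked higher on 1+8 = 9 ballots, Gamma on 20. Gamma wins 20–9.
Beta vs Alpha: Beta preferred on 4+7+8 = 19 ballots; Beta wins 19–10.
Beta vs Zeta: Beta preferred on 1+3+7+8 = 19 ballots; Beta wins 19–10.
Sigma vs Theta: 16 to 13, Sigma.
Sigma vs Gamma: Sigma preferred on 1+1+8+5 = 15 ballots; Sigma wins 15–14.
Sigma vs Alpha: Sigma is ranked higher on 1+4+3+7+8+5 = 28 ballots, Alpha on 1. Sigma wins 28–1.
Sigma vs Zeta: Sigma is ranked higher on 1+3+7 = 11 ballots, Zeta on 18. Zeta wins 18–11.
Theta vs Gamma: Theta is ranked higher on 1+4+5 = 10 ballots, Gamma on 19. Gamma wins 19–10.
Theta vs Alpha: Theta is ranked higher on 29 ballots, Alpha on 0. Theta wins 29–0.
Theta vs Zeta: 1+4+3+7+5 = 20 for Theta, 9 for Zeta — Theta by 20–9.
Gamma vs Alpha: Gamma preferred on 1+4+3+7+8+5 = 28 ballots; Gamma wins 28–1.
Gamma vs Zeta: 1+4+3+7 = 15 for Gamma, 14 for Zeta — Gamma by 15–14.
Alpha vs Zeta: 1+3+7 = 11 for Alpha, 18 for Zeta — Zeta by 18–11.
No book is unbeaten: Beta loses to Sigma; Sigma loses to Zeta; Theta loses to Beta; Gamma loses to Sigma; Alpha loses to Beta; Zeta loses to Beta. In particular Beta → Zeta → Sigma → Beta is a majority cycle — no Condorcet winner exists.

none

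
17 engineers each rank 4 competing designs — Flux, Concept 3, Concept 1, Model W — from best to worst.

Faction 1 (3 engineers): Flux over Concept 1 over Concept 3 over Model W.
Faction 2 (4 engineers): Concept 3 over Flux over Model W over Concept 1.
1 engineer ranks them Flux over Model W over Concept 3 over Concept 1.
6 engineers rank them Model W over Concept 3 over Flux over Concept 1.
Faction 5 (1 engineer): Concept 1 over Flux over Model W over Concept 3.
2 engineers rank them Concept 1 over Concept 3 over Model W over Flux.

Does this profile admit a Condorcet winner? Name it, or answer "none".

Pairwise majorities:
Flux vs Concept 3: 3+1+1 = 5 for Flux, 12 for Concept 3 — Concept 3 by 12–5.
Flux vs Concept 1: 3+4+1+6 = 14 for Flux, 3 for Concept 1 — Flux by 14–3.
Flux vs Model W: 9 to 8, Flux.
Concept 3 vs Concept 1: Concept 3 preferred on 4+1+6 = 11 ballots; Concept 3 wins 11–6.
Concept 3 vs Model W: Concept 3 preferred on 3+4+2 = 9 ballots; Concept 3 wins 9–8.
Concept 1 vs Model W: 3+1+2 = 6 for Concept 1, 11 for Model W — Model W by 11–6.
Concept 3 wins every pairwise contest, so Concept 3 is the Condorcet winner.

Concept 3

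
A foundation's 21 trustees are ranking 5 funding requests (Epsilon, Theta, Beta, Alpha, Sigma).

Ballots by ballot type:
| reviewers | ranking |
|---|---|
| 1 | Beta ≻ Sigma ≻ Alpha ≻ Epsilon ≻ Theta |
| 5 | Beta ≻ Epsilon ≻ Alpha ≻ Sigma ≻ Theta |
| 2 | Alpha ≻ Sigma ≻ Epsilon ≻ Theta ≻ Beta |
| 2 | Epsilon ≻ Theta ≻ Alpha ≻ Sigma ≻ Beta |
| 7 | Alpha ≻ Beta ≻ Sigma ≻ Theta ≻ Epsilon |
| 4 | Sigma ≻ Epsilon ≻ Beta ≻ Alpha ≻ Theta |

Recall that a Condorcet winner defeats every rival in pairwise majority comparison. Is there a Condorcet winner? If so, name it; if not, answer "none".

none

Pairwise majorities:
Epsilon vs Theta: Epsilon wins 14–7.
Epsilon vs Beta: Beta, 13–8.
Epsilon–Alpha: Epsilon 11–10.
Epsilon vs Sigma: Sigma wins 14–7.
Theta vs Beta: Beta, 17–4.
Theta vs Alpha: Alpha, 19–2.
Theta–Sigma: Sigma 19–2.
Beta vs Alpha: Alpha wins 11–10.
Beta vs Sigma: Beta wins 13–8.
Alpha–Sigma: Alpha 16–5.
Each project drops at least one matchup (Epsilon loses to Beta; Theta loses to Epsilon; Beta loses to Alpha; Alpha loses to Epsilon; Sigma loses to Beta); the cycle Epsilon → Alpha → Beta → Epsilon rules out a Condorcet winner.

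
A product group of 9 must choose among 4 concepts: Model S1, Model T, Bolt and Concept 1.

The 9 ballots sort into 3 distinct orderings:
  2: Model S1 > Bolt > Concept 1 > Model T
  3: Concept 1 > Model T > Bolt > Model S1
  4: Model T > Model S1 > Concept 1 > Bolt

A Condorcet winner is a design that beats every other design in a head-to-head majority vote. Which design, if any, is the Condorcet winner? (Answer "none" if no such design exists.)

none

Check each pair by majority over 9 ballots:
Model S1 vs Model T: 2 to 7, Model T.
Model S1 vs Bolt: Model S1 preferred on 2+4 = 6 ballots; Model S1 wins 6–3.
Model S1 vs Concept 1: Model S1 preferred on 2+4 = 6 ballots; Model S1 wins 6–3.
Model T vs Bolt: Model T preferred on 3+4 = 7 ballots; Model T wins 7–2.
Model T vs Concept 1: 4 to 5, Concept 1.
Bolt vs Concept 1: 2 to 7, Concept 1.
Every design loses at least once (Model S1 loses to Model T; Model T loses to Concept 1; Bolt loses to Model S1; Concept 1 loses to Model S1). The majority relation contains the cycle Model S1 beats Concept 1 beats Model T beats Model S1, so there is no Condorcet winner.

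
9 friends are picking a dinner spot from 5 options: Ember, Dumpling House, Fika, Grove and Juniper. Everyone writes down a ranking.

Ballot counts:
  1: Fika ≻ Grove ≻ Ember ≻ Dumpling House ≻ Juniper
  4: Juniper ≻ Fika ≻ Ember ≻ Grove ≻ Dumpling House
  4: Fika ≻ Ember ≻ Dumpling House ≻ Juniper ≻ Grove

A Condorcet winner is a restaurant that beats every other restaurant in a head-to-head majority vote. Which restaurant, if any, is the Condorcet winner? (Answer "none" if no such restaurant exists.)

Pairwise majorities:
Ember vs Dumpling House: Ember, 9–0.
Ember vs Fika: Fika wins 9–0.
Ember–Grove: Ember 8–1.
Ember–Juniper: Ember 5–4.
Dumpling House–Fika: Fika 9–0.
Dumpling House vs Grove: Grove, 5–4.
Dumpling House vs Juniper: Dumpling House wins 5–4.
Fika vs Grove: Fika wins 9–0.
Fika vs Juniper: Fika wins 5–4.
Grove–Juniper: Juniper 8–1.
Fika defeats every rival head-to-head and is the Condorcet winner.

Fika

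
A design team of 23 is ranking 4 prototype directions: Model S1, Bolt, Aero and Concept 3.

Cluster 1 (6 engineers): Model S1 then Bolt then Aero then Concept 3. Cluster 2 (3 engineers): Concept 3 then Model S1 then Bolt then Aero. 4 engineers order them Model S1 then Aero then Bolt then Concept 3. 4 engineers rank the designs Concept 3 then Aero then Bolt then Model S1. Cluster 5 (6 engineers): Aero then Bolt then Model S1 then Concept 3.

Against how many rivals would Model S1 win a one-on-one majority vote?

3

Model S1 against each rival (23 engineers):
Model S1 vs Bolt: 13 to 10, Model S1.
Model S1–Aero: Model S1 13–10.
Model S1 vs Concept 3: Model S1, 16–7.
Model S1 beats Bolt, Aero, Concept 3 — 3 pairwise wins.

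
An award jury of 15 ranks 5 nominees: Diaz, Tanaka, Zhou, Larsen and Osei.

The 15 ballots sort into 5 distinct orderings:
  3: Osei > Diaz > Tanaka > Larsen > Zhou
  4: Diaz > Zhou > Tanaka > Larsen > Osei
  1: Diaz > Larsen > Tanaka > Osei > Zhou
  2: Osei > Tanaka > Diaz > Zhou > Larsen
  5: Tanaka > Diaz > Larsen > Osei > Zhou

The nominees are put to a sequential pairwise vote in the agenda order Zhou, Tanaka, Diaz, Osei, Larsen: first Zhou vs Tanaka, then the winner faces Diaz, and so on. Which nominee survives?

Round 1: Zhou vs Tanaka — 4–11, Tanaka advances.
Round 2: Tanaka vs Diaz — 7–8, Diaz advances.
Round 3: Diaz vs Osei — 10–5, Diaz advances.
Round 4: Diaz vs Larsen — 15–0, Diaz advances.
Diaz survives the agenda.

Diaz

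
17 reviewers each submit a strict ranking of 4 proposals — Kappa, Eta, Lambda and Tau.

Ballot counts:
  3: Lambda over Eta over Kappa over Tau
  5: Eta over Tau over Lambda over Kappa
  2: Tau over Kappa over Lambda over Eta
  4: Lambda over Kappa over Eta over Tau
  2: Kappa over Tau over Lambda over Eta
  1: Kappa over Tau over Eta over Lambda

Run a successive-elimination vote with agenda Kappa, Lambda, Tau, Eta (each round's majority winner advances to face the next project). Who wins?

Eta

Round 1: Kappa vs Lambda — 5–12, Lambda advances.
Round 2: Lambda vs Tau — 7–10, Tau advances.
Round 3: Tau vs Eta — 5–12, Eta advances.
Eta survives the agenda.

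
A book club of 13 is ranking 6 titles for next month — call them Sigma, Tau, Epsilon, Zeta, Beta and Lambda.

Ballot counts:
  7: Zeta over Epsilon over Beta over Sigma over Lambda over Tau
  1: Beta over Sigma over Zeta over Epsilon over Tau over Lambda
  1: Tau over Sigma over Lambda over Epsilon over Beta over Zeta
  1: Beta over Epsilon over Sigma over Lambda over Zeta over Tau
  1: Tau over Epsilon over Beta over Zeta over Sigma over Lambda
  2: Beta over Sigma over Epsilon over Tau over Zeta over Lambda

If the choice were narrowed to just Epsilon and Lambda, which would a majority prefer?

Epsilon

Ballots ranking Epsilon above Lambda: 7 + 1 + 1 + 1 + 2 = 12.
Ballots ranking Lambda above Epsilon: 13 − 12 = 1.
Epsilon wins the head-to-head 12–1.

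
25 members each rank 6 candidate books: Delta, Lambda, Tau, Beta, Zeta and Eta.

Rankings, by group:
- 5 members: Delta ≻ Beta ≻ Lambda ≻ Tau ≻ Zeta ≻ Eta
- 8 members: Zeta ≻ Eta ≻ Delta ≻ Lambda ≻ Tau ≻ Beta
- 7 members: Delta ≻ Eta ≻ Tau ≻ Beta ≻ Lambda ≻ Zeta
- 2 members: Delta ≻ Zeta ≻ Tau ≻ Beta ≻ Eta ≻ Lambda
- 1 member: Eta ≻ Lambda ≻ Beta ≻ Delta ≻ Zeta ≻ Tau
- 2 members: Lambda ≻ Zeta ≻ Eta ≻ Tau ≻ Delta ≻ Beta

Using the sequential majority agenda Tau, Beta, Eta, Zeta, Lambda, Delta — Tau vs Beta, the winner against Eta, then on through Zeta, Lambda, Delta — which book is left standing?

Round 1: Tau vs Beta — 19–6, Tau advances.
Round 2: Tau vs Eta — 7–18, Eta advances.
Round 3: Eta vs Zeta — 8–17, Zeta advances.
Round 4: Zeta vs Lambda — 10–15, Lambda advances.
Round 5: Lambda vs Delta — 3–22, Delta advances.
The agenda winner is Delta.

Delta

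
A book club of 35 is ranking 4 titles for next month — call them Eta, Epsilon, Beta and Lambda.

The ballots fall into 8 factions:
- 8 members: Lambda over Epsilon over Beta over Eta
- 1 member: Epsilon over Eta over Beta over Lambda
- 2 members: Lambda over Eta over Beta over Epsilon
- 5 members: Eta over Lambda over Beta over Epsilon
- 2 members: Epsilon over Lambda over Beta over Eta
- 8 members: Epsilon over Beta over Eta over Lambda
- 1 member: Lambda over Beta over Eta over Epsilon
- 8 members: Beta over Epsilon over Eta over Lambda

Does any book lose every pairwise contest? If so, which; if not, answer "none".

none

Head-to-head results (35 members):
Eta vs Epsilon: 2+5+1 = 8 for Eta, 27 for Epsilon — Epsilon by 27–8.
Eta vs Beta: Beta, 27–8.
Eta vs Lambda: Eta, 22–13.
Epsilon vs Beta: Epsilon, 19–16.
Epsilon vs Lambda: Epsilon preferred on 1+2+8+8 = 19 ballots; Epsilon wins 19–16.
Beta vs Lambda: 17 to 18, Lambda.
Each book has at least one pairwise win (Eta beats Lambda; Epsilon beats Eta; Beta beats Eta; Lambda beats Beta) — no Condorcet loser.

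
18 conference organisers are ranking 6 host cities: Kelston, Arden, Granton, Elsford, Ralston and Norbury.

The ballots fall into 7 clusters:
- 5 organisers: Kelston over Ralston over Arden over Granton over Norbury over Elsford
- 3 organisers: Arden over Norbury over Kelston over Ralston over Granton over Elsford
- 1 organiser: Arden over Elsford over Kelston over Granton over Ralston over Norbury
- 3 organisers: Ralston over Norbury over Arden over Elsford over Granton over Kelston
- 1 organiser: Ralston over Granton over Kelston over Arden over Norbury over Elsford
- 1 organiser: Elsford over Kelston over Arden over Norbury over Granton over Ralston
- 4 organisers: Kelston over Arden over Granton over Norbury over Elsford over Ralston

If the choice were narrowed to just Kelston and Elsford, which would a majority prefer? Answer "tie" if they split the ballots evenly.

Kelston

Ballots ranking Kelston above Elsford: 5 + 3 + 1 + 4 = 13.
Ballots ranking Elsford above Kelston: 18 − 13 = 5.
Kelston wins the head-to-head 13–5.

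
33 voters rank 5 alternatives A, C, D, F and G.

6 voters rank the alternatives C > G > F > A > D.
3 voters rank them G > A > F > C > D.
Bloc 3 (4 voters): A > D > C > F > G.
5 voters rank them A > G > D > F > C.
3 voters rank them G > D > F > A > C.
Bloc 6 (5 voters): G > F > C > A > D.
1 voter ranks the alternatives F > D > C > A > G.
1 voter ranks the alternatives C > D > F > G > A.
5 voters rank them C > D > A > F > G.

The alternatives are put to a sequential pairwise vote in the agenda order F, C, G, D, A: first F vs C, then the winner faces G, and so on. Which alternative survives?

G

Round 1: F vs C — 17–16, F advances.
Round 2: F vs G — 11–22, G advances.
Round 3: G vs D — 22–11, G advances.
Round 4: G vs A — 18–15, G advances.
The agenda winner is G.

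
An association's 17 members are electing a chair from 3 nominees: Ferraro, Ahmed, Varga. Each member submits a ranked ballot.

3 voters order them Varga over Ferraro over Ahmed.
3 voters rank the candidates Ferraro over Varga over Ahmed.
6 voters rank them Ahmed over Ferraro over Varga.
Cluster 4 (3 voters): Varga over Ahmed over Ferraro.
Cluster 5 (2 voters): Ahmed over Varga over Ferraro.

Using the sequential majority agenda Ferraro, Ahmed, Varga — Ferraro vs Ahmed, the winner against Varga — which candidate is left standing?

Round 1: Ferraro vs Ahmed — 6–11, Ahmed advances.
Round 2: Ahmed vs Varga — 8–9, Varga advances.
Varga survives the agenda.

Varga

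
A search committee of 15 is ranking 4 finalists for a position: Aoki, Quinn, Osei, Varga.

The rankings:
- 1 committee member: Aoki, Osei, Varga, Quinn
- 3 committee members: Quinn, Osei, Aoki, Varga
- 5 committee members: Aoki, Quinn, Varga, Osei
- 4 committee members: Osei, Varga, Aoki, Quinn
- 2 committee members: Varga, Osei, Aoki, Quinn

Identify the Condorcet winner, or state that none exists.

none

Check each pair by majority over 15 ballots:
Aoki vs Quinn: Aoki, 12–3.
Aoki vs Osei: Osei wins 9–6.
Aoki vs Varga: Aoki, 9–6.
Quinn vs Osei: Quinn wins 8–7.
Quinn vs Varga: Quinn, 8–7.
Osei vs Varga: Osei, 8–7.
Every candidate loses at least once (Aoki loses to Osei; Quinn loses to Aoki; Osei loses to Quinn; Varga loses to Aoki). The majority relation contains the cycle Aoki > Quinn > Osei > Aoki, so there is no Condorcet winner.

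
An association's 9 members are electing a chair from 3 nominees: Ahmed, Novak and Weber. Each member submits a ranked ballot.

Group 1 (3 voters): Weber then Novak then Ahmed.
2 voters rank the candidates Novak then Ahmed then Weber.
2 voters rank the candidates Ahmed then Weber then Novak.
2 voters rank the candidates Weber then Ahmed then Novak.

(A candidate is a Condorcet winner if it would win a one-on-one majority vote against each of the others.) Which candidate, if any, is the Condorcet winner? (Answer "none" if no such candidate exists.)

Weber

Head-to-head results (9 voters):
Ahmed vs Novak: 2+2 = 4 for Ahmed, 5 for Novak — Novak by 5–4.
Ahmed vs Weber: Ahmed preferred on 2+2 = 4 ballots; Weber wins 5–4.
Novak vs Weber: 2 to 7, Weber.
Weber defeats every rival head-to-head and is the Condorcet winner.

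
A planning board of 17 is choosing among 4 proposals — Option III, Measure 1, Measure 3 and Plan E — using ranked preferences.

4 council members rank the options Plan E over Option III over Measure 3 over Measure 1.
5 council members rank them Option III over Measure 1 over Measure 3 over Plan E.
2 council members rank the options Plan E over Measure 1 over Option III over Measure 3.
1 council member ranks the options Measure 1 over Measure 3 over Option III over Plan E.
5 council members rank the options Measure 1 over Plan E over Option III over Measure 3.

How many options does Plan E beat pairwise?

2

Plan E against each rival (17 council members):
Plan E–Option III: Plan E 11–6.
Plan E vs Measure 1: Measure 1, 11–6.
Plan E vs Measure 3: Plan E, 11–6.
Plan E beats Option III, Measure 3; loses to Measure 1 — 2 pairwise wins.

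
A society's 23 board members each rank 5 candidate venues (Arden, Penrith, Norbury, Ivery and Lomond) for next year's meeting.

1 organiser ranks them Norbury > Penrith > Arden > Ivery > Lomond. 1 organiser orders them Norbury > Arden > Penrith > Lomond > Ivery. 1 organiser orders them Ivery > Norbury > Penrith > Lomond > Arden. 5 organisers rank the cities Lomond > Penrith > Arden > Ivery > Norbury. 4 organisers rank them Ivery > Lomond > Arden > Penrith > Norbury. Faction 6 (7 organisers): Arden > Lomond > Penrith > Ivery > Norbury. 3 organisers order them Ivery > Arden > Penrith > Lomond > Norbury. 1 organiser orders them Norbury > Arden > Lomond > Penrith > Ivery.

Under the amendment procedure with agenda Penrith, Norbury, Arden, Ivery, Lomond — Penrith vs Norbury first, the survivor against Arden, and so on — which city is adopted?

Round 1: Penrith vs Norbury — 19–4, Penrith advances.
Round 2: Penrith vs Arden — 7–16, Arden advances.
Round 3: Arden vs Ivery — 15–8, Arden advances.
Round 4: Arden vs Lomond — 13–10, Arden advances.
The agenda winner is Arden.

Arden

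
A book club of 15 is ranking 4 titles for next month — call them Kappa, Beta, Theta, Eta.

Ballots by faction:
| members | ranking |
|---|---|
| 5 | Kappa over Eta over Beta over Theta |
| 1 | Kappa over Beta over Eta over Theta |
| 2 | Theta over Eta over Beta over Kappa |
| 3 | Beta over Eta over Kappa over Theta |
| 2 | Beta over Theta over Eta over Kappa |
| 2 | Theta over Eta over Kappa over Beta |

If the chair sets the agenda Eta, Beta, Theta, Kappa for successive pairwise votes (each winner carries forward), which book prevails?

Eta

Round 1: Eta vs Beta — 9–6, Eta advances.
Round 2: Eta vs Theta — 9–6, Eta advances.
Round 3: Eta vs Kappa — 9–6, Eta advances.
Eta survives the agenda.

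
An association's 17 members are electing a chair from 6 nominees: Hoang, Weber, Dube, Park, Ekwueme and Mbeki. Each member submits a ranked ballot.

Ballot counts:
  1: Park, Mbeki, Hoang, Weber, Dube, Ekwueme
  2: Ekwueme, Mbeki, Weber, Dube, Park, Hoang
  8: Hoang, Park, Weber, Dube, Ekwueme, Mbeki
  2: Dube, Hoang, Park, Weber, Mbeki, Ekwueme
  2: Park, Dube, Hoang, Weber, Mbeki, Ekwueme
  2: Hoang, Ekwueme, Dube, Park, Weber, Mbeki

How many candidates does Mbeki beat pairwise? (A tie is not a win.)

Mbeki against each rival (17 voters):
Mbeki vs Hoang: Hoang wins 14–3.
Mbeki vs Weber: Weber, 14–3.
Mbeki vs Dube: Dube, 14–3.
Mbeki–Park: Park 15–2.
Mbeki vs Ekwueme: Ekwueme wins 12–5.
Mbeki beats no one; loses to Hoang, Weber, Dube, Park, Ekwueme — 0 pairwise wins.

0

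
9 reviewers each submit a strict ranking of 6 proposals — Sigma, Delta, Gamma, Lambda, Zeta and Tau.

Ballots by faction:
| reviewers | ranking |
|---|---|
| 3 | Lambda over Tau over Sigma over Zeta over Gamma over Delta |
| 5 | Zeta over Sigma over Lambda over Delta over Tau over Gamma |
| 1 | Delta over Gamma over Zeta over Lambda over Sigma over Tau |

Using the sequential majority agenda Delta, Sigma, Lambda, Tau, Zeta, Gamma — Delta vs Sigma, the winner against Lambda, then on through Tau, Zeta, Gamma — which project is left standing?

Zeta

Round 1: Delta vs Sigma — 1–8, Sigma advances.
Round 2: Sigma vs Lambda — 5–4, Sigma advances.
Round 3: Sigma vs Tau — 6–3, Sigma advances.
Round 4: Sigma vs Zeta — 3–6, Zeta advances.
Round 5: Zeta vs Gamma — 8–1, Zeta advances.
Zeta survives the agenda.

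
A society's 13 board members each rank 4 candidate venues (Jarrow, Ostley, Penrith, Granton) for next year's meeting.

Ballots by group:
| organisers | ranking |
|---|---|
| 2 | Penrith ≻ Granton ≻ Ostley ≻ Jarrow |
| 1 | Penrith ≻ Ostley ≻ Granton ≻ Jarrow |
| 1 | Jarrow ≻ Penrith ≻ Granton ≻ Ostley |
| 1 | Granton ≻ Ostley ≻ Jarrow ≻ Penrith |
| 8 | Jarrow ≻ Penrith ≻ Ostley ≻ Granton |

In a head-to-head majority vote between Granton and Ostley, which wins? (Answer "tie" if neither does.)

Ballots ranking Granton above Ostley: 2 + 1 + 1 = 4.
Ballots ranking Ostley above Granton: 13 − 4 = 9.
Ostley wins the head-to-head 9–4.

Ostley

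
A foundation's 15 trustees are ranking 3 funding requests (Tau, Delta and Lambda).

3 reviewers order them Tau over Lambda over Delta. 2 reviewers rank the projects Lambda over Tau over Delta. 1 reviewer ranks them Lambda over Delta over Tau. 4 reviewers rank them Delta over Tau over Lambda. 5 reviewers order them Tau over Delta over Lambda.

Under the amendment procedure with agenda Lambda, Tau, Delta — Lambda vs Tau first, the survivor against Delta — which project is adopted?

Round 1: Lambda vs Tau — 3–12, Tau advances.
Round 2: Tau vs Delta — 10–5, Tau advances.
The agenda winner is Tau.

Tau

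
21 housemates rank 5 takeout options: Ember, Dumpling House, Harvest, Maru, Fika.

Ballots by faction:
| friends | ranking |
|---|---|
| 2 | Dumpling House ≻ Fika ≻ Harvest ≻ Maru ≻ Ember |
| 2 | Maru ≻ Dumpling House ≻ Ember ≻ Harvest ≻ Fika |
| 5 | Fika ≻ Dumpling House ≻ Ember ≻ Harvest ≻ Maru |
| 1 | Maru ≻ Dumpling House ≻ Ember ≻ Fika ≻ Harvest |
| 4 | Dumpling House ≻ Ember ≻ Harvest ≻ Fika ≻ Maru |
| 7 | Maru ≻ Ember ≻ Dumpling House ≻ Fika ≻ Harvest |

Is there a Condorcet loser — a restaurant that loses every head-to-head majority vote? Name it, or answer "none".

Head-to-head results (21 friends):
Ember vs Dumpling House: Dumpling House wins 14–7.
Ember vs Harvest: Ember, 19–2.
Ember vs Maru: Maru wins 12–9.
Ember vs Fika: Ember is ranked higher on 2+1+4+7 = 14 ballots, Fika on 7. Ember wins 14–7.
Dumpling House vs Harvest: Dumpling House wins 21–0.
Dumpling House vs Maru: Dumpling House is ranked higher on 2+5+4 = 11 ballots, Maru on 10. Dumpling House wins 11–10.
Dumpling House–Fika: Dumpling House 16–5.
Harvest vs Maru: Harvest, 11–10.
Harvest–Fika: Fika 15–6.
Maru–Fika: Fika 11–10.
Each restaurant has at least one pairwise win (Ember beats Harvest; Dumpling House beats Ember; Harvest beats Maru; Maru beats Ember; Fika beats Harvest) — no Condorcet loser.

none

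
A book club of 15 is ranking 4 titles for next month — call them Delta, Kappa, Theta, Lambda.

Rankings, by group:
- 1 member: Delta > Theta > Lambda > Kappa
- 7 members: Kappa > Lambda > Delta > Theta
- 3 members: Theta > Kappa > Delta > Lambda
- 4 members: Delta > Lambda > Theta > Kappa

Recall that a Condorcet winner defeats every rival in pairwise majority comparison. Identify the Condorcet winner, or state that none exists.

Check each pair by majority over 15 ballots:
Delta vs Kappa: Delta is ranked higher on 1+4 = 5 ballots, Kappa on 10. Kappa wins 10–5.
Delta vs Theta: 12 to 3, Delta.
Delta vs Lambda: Delta is ranked higher on 1+3+4 = 8 ballots, Lambda on 7. Delta wins 8–7.
Kappa vs Theta: Kappa is ranked higher on 7 ballots, Theta on 8. Theta wins 8–7.
Kappa vs Lambda: 10 to 5, Kappa.
Theta vs Lambda: Theta is ranked higher on 1+3 = 4 ballots, Lambda on 11. Lambda wins 11–4.
Every book loses at least once (Delta loses to Kappa; Kappa loses to Theta; Theta loses to Delta; Lambda loses to Delta). The majority relation contains the cycle Delta beats Theta beats Kappa beats Delta, so there is no Condorcet winner.

none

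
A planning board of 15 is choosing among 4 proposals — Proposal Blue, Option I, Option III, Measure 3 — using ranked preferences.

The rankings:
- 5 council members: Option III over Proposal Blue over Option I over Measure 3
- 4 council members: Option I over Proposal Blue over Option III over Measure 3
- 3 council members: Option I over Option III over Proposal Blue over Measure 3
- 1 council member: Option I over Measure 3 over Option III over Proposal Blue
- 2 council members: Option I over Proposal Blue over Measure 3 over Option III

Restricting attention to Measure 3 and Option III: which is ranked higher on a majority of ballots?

Option III

Ballots ranking Measure 3 above Option III: 1 + 2 = 3.
Ballots ranking Option III above Measure 3: 15 − 3 = 12.
Option III wins the head-to-head 12–3.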